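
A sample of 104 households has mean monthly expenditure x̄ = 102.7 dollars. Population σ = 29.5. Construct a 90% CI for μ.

CI = x̄ ± z*(σ/√n) = 102.7 ± 1.645(29.5/√104) = 102.7 ± 4.76 = (97.94, 107.46)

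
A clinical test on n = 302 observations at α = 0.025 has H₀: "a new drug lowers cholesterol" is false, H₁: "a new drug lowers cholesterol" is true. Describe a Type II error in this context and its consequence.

Type II error: failing to reject H₀ when it is false — concluding that a new drug lowers cholesterol is not supported when in fact it is. Consequence: shelving an effective drug — patients miss out on a treatment that would have helped.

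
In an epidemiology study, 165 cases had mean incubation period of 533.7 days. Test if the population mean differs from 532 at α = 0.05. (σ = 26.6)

z = (x̄ - μ₀)/(σ/√n) = (533.7 - 532)/(26.6/√165) = 0.821. Critical value: ±1.96. Since |0.821| ≤ 1.96, Fail to reject H₀.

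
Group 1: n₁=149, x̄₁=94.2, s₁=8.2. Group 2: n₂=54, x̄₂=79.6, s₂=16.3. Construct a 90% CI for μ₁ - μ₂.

Difference = 14.6. SE = √(8.2²/149 + 16.3²/54) = 2.318. CI = (10.79, 18.41)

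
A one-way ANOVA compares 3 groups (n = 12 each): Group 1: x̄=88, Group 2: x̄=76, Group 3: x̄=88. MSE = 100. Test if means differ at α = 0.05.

Grand mean = 84.0. SS_between = 1152.0, MS_between = 576.0. F = 5.76, F_crit ≈ 3.285. Reject H₀.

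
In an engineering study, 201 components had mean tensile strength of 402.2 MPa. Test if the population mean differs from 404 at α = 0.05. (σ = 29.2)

z = (x̄ - μ₀)/(σ/√n) = (402.2 - 404)/(29.2/√201) = -0.874. Critical value: ±1.96. Since |-0.874| ≤ 1.96, Fail to reject H₀.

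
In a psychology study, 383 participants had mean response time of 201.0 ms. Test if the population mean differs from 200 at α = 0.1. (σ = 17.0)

z = (x̄ - μ₀)/(σ/√n) = (201.0 - 200)/(17.0/√383) = 1.151. Critical value: ±1.645. Since |1.151| ≤ 1.645, Fail to reject H₀.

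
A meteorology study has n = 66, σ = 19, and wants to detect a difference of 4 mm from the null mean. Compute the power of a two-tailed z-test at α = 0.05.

SE = σ/√n = 19/√66 = 2.339. Non-centrality λ = d/SE = 4/2.339 = 1.71. Power ≈ Φ(λ - z_{α/2}) = Φ(1.71 - 1.96) = Φ(-0.25) = 0.401.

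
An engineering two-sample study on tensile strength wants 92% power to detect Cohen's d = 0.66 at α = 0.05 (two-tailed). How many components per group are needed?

z_{α/2} = 1.96, z_β = Φ⁻¹(0.92) = 1.405. For medium effect (d = 0.66): n per group = 2(z_{α/2} + z_β)²/d² = 2(1.96 + 1.405)²/0.66² = 52.0 → 52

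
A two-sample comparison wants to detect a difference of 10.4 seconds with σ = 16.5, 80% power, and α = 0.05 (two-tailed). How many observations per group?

n per group = 2(z_α/2 + z_β)²σ²/d² = 2×(1.96 + 0.84)²×16.5²/10.4² = 39.5 → n = 40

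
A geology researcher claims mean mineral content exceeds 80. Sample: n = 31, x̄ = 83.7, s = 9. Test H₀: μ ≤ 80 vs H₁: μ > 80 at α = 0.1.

t = (83.7 - 80)/(9/√31) = 2.289, df = 30. Critical t = 1.31. Reject H₀.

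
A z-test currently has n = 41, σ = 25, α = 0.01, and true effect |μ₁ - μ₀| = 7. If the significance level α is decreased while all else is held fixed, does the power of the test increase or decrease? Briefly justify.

Power decreases: a smaller α raises the critical value, so less of the H₁ sampling distribution falls in the rejection region.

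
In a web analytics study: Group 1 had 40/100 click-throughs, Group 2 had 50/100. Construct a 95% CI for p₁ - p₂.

p̂₁ = 0.4, p̂₂ = 0.5. Difference = -0.1. CI = (-0.237, 0.037)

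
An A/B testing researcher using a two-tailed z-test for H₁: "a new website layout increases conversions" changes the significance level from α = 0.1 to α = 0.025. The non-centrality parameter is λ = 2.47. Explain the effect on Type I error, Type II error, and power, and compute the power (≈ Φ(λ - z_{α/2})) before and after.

Decreasing α from 0.1 to 0.025:
• Type I error rate decreases (α is the Type I rate by definition).
• Critical value moves from z_{α/2} = 1.645 to 2.241, so power = Φ(λ - z_{α/2}) goes from Φ(2.47 - 1.645) = 0.795 to Φ(2.47 - 2.241) = 0.591.
• Type II error rate β = 1 - power therefore increases (0.205 → 0.409).
Appropriate when false positives are costly — here, rolling out a layout that doesn't actually help — wasted engineering effort.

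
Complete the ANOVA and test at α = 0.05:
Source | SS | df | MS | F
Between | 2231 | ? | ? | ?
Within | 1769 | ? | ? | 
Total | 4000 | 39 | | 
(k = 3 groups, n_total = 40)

df_between = 2, df_within = 37. MS_between = 1115.5, MS_within = 47.81. F = 23.332, F_crit ≈ 3.252. Reject H₀.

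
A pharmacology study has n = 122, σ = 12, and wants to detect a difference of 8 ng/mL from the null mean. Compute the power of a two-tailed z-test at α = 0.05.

SE = σ/√n = 12/√122 = 1.086. Non-centrality λ = d/SE = 8/1.086 = 7.364. Power ≈ Φ(λ - z_{α/2}) = Φ(7.364 - 1.96) = Φ(5.404) = 1.0.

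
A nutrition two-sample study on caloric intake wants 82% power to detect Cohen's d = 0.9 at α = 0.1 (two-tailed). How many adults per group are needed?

z_{α/2} = 1.645, z_β = Φ⁻¹(0.82) = 0.915. For large effect (d = 0.9): n per group = 2(z_{α/2} + z_β)²/d² = 2(1.645 + 0.915)²/0.9² = 16.2 → 17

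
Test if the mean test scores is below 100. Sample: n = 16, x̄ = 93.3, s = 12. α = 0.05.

t = (93.3 - 100)/(12/√16) = -2.233, df = 15. Critical t = -1.753. Reject H₀.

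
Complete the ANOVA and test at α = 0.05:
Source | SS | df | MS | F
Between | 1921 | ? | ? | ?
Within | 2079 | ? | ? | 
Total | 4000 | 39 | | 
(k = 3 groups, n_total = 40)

df_between = 2, df_within = 37. MS_between = 960.5, MS_within = 56.19. F = 17.094, F_crit ≈ 3.252. Reject H₀.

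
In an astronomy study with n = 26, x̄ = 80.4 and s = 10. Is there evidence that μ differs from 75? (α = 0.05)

t = (x̄ - μ₀)/(s/√n) = (80.4 - 75)/(10/√26) = 2.753. df = 25, critical t = ±2.06. Reject H₀.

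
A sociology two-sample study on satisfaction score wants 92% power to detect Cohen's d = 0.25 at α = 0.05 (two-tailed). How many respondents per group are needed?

z_{α/2} = 1.96, z_β = Φ⁻¹(0.92) = 1.405. For small effect (d = 0.25): n per group = 2(z_{α/2} + z_β)²/d² = 2(1.96 + 1.405)²/0.25² = 362.3 → 363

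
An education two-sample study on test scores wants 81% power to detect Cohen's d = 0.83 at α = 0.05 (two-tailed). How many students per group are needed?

z_{α/2} = 1.96, z_β = Φ⁻¹(0.81) = 0.878. For large effect (d = 0.83): n per group = 2(z_{α/2} + z_β)²/d² = 2(1.96 + 0.878)²/0.83² = 23.4 → 24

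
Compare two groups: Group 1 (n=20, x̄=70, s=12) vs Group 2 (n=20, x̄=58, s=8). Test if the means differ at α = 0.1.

Pooled sp = 10.2. t = 3.721, df = 38. Critical t = ±1.686. Reject H₀.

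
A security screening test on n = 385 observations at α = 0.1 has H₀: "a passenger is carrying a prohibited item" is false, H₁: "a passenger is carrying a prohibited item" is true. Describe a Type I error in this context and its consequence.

Type I error: rejecting H₀ when it is true — concluding that a passenger is carrying a prohibited item when in fact it is not. Consequence: detaining an innocent passenger — delay and inconvenience.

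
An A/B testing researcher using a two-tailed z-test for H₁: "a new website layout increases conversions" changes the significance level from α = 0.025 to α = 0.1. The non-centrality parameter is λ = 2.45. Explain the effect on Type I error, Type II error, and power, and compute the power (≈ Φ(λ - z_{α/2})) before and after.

Increasing α from 0.025 to 0.1:
• Type I error rate increases (α is the Type I rate by definition).
• Critical value moves from z_{α/2} = 2.241 to 1.645, so power = Φ(λ - z_{α/2}) goes from Φ(2.45 - 2.241) = 0.583 to Φ(2.45 - 1.645) = 0.79.
• Type II error rate β = 1 - power therefore decreases (0.417 → 0.21).
Appropriate when false negatives are costly — here, discarding a layout that would have improved conversions — lost revenue.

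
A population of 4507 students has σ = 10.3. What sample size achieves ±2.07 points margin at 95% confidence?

Without FPC: n₀ = (1.96×10.3/2.07)² = 95.114. With FPC: n = n₀N/(n₀+N-1) = 93.2 → n = 94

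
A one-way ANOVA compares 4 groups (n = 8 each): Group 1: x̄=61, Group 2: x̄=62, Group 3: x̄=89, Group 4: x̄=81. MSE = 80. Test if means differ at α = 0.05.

Grand mean = 73.25. SS_between = 4678.0, MS_between = 1559.33. F = 19.492, F_crit ≈ 2.947. Reject H₀.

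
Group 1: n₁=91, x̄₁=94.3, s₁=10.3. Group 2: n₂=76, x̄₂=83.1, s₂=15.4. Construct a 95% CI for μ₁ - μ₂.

Difference = 11.2. SE = √(10.3²/91 + 15.4²/76) = 2.07. CI = (7.14, 15.26)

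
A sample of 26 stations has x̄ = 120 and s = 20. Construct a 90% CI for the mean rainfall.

CI = x̄ ± t*(s/√n) = 120 ± 1.708(20/√26) = (113.3, 126.7)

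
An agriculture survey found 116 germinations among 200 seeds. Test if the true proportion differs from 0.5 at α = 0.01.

p̂ = 0.58, p₀ = 0.5. z = (p̂ - p₀)/√(p₀(1-p₀)/n) = 2.263. Critical: ±2.576. Fail to reject H₀.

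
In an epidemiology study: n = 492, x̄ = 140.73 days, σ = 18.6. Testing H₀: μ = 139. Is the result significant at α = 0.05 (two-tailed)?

z = (140.73 - 139)/(18.6/√492) = 2.063. Since |z| > 1.96, significant at α = 0.05.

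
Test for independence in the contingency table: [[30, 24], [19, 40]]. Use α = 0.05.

χ² = 6.26. df = 1, critical = 3.841. Reject H₀. Variables are dependent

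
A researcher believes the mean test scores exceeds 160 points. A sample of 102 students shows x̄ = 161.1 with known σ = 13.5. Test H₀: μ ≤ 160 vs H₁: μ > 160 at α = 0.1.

z = 0.823. Critical value: 1.28. Fail to reject H₀.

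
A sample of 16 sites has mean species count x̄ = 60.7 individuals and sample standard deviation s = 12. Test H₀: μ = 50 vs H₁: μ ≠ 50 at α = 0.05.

t = (x̄ - μ₀)/(s/√n) = (60.7 - 50)/(12/√16) = 3.567. df = 15, critical t = ±2.131. Reject H₀.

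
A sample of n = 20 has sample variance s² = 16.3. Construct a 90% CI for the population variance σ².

df = 19. χ²_{0.05} = 30.144, χ²_{0.95} = 10.117. CI for σ² = ((n-1)s²/χ²_{α/2}, (n-1)s²/χ²_{1-α/2}) = (19·16.3/30.144, 19·16.3/10.117) = (10.27, 30.61)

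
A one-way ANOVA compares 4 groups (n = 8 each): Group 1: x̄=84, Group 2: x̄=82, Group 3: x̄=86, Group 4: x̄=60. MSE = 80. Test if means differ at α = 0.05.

Grand mean = 78.0. SS_between = 3520.0, MS_between = 1173.33. F = 14.667, F_crit ≈ 2.947. Reject H₀.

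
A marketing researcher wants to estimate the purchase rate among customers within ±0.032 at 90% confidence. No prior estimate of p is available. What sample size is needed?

Conservative approach: use p = 0.5 (maximizes p(1-p) = 0.25). n = z²(0.25)/E² = 1.645²×0.25/0.032² = 660.7 → n = 661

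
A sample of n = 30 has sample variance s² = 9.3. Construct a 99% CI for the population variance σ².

df = 29. χ²_{0.005} = 52.336, χ²_{0.995} = 13.121. CI for σ² = ((n-1)s²/χ²_{α/2}, (n-1)s²/χ²_{1-α/2}) = (29·9.3/52.336, 29·9.3/13.121) = (5.15, 20.55)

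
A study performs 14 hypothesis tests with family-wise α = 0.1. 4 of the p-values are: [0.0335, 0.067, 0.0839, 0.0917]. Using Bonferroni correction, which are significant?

Bonferroni α = 0.1/14 = 0.00714. None of the given p-values are significant.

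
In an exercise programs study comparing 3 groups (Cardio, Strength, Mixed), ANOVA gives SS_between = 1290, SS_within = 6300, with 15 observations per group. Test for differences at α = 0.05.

df_between = 2, df_within = 42. F = MS_between/MS_within = 645.0/150.0 = 4.3. F_crit ≈ 3.22. Reject H₀. At least one mean differs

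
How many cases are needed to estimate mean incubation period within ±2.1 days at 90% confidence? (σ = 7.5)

n = (z*σ/E)² = (1.645×7.5/2.1)² = 34.5 → n = 35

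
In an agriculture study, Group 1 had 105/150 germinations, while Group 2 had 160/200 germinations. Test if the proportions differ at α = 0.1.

p̂₁ = 0.7, p̂₂ = 0.8, pooled p̂ = 0.757. z = -2.159. Critical: ±1.645. Reject H₀.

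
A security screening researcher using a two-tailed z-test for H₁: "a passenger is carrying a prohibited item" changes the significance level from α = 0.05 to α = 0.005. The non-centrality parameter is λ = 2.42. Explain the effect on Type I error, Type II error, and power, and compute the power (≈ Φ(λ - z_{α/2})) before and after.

Decreasing α from 0.05 to 0.005:
• Type I error rate decreases (α is the Type I rate by definition).
• Critical value moves from z_{α/2} = 1.96 to 2.807, so power = Φ(λ - z_{α/2}) goes from Φ(2.42 - 1.96) = 0.677 to Φ(2.42 - 2.807) = 0.349.
• Type II error rate β = 1 - power therefore increases (0.323 → 0.651).
Appropriate when false positives are costly — here, detaining an innocent passenger — delay and inconvenience.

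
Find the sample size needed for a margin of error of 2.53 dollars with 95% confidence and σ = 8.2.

n = (z*σ/E)² = (1.96×8.2/2.53)² = 40.4 → n = 41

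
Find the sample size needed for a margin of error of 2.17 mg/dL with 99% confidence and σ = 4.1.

n = (z*σ/E)² = (2.576×4.1/2.17)² = 23.7 → n = 24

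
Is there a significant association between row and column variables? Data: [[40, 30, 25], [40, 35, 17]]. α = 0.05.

χ² = 1.861. df = 2, critical = 5.991. Fail to reject H₀. No evidence of dependence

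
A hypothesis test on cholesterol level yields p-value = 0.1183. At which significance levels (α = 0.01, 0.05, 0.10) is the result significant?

p = 0.1183. Not significant at any of the given levels.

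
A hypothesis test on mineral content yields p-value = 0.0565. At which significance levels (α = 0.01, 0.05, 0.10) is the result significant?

p = 0.0565. Significant at: α = 0.1.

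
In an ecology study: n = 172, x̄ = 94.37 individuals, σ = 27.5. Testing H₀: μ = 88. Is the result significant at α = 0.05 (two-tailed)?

z = (94.37 - 88)/(27.5/√172) = 3.038. Since |z| > 1.96, significant at α = 0.05.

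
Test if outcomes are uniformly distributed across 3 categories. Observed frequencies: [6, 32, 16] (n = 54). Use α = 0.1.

Expected = 18 each. χ² = Σ(O-E)²/E = 19.111. df = 2, critical value = 4.605. Reject H₀.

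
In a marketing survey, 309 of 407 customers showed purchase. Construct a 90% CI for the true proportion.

p̂ = 0.759. CI = p̂ ± z*√(p̂(1-p̂)/n) = (0.724, 0.794)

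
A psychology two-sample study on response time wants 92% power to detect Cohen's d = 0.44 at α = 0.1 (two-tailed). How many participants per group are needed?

z_{α/2} = 1.645, z_β = Φ⁻¹(0.92) = 1.405. For small effect (d = 0.44): n per group = 2(z_{α/2} + z_β)²/d² = 2(1.645 + 1.405)²/0.44² = 96.1 → 97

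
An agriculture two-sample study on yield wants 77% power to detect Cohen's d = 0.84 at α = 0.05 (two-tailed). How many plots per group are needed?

z_{α/2} = 1.96, z_β = Φ⁻¹(0.77) = 0.739. For large effect (d = 0.84): n per group = 2(z_{α/2} + z_β)²/d² = 2(1.96 + 0.739)²/0.84² = 20.6 → 21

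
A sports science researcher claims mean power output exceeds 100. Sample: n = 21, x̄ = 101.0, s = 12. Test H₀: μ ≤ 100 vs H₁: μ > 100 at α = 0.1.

t = (101.0 - 100)/(12/√21) = 0.382, df = 20. Critical t = 1.325. Fail to reject H₀.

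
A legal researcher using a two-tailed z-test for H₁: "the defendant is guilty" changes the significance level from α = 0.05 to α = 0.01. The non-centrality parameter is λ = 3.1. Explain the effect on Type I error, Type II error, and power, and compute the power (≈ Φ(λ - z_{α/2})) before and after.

Decreasing α from 0.05 to 0.01:
• Type I error rate decreases (α is the Type I rate by definition).
• Critical value moves from z_{α/2} = 1.96 to 2.576, so power = Φ(λ - z_{α/2}) goes from Φ(3.1 - 1.96) = 0.873 to Φ(3.1 - 2.576) = 0.7.
• Type II error rate β = 1 - power therefore increases (0.127 → 0.3).
Appropriate when false positives are costly — here, convicting an innocent person.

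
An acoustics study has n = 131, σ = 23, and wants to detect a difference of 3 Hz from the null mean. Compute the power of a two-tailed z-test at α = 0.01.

SE = σ/√n = 23/√131 = 2.01. Non-centrality λ = d/SE = 3/2.01 = 1.493. Power ≈ Φ(λ - z_{α/2}) = Φ(1.493 - 2.576) = Φ(-1.083) = 0.139.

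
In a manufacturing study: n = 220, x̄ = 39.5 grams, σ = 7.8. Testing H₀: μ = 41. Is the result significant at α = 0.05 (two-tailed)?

z = (39.5 - 41)/(7.8/√220) = -2.852. Since |z| > 1.96, significant at α = 0.05.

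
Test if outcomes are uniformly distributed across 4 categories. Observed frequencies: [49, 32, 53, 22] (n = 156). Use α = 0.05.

Expected = 39 each. χ² = Σ(O-E)²/E = 16.256. df = 3, critical value = 7.815. Reject H₀.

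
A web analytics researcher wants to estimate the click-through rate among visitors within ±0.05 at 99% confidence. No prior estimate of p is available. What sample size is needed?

Conservative approach: use p = 0.5 (maximizes p(1-p) = 0.25). n = z²(0.25)/E² = 2.576²×0.25/0.05² = 663.6 → n = 664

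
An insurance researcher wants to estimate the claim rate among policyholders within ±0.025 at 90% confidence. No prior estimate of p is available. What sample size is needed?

Conservative approach: use p = 0.5 (maximizes p(1-p) = 0.25). n = z²(0.25)/E² = 1.645²×0.25/0.025² = 1082.4 → n = 1083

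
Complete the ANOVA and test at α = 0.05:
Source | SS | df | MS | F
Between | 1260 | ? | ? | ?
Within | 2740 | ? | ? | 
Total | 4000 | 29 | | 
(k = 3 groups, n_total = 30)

df_between = 2, df_within = 27. MS_between = 630.0, MS_within = 101.48. F = 6.208, F_crit ≈ 3.354. Reject H₀.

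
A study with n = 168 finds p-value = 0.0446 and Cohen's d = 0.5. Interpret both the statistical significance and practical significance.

Statistically significant (p = 0.0446 < 0.05). Cohen's d = 0.5 indicates a medium effect size. Both statistical and practical significance should be considered.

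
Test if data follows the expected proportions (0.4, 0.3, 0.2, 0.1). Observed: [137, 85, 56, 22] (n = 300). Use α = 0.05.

Expected: [120.0, 90.0, 60.0, 30.0]. χ² = 5.086. df = 3, critical = 7.815. Fail to reject H₀.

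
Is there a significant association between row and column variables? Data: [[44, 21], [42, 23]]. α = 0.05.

χ² = 0.137. df = 1, critical = 3.841. Fail to reject H₀. No evidence of dependence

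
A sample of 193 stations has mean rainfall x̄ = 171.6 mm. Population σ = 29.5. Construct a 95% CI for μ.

CI = x̄ ± z*(σ/√n) = 171.6 ± 1.96(29.5/√193) = 171.6 ± 4.16 = (167.44, 175.76)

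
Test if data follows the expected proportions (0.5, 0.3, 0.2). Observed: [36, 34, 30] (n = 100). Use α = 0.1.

Expected: [50.0, 30.0, 20.0]. χ² = 9.453. df = 2, critical = 4.605. Reject H₀.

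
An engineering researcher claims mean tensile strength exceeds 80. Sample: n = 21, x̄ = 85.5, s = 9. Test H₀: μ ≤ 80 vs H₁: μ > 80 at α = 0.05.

t = (85.5 - 80)/(9/√21) = 2.8, df = 20. Critical t = 1.725. Reject H₀.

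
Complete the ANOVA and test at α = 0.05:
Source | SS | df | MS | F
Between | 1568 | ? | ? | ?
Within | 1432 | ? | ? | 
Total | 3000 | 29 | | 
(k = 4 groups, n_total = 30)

df_between = 3, df_within = 26. MS_between = 522.67, MS_within = 55.08. F = 9.49, F_crit ≈ 2.975. Reject H₀.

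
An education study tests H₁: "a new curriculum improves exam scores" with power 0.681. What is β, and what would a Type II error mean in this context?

β = 1 - power = 1 - 0.681 = 0.319. A Type II error is failing to reject H₀ when H₀ is false (false negative) — here, failing to conclude that a new curriculum improves exam scores when in fact it is true. Consequence: keeping the old curriculum when the new one would have helped students.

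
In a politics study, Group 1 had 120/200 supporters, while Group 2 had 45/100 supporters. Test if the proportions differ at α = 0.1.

p̂₁ = 0.6, p̂₂ = 0.45, pooled p̂ = 0.55. z = 2.462. Critical: ±1.645. Reject H₀.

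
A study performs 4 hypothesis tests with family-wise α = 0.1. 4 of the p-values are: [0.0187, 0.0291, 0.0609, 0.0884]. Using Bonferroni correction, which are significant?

Bonferroni α = 0.1/4 = 0.025. Significant p-values: [0.0187]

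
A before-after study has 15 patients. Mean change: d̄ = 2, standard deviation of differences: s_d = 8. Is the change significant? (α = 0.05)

t = d̄/(s_d/√n) = 2/(8/√15) = 0.968. df = 14, critical t = ±2.145. Fail to reject H₀.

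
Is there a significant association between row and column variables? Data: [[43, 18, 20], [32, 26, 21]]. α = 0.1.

χ² = 3.068. df = 2, critical = 4.605. Fail to reject H₀. No evidence of dependence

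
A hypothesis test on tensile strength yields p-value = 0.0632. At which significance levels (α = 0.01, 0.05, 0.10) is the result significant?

p = 0.0632. Significant at: α = 0.1.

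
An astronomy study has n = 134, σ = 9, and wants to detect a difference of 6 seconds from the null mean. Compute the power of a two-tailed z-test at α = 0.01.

SE = σ/√n = 9/√134 = 0.777. Non-centrality λ = d/SE = 6/0.777 = 7.717. Power ≈ Φ(λ - z_{α/2}) = Φ(7.717 - 2.576) = Φ(5.141) = 1.0.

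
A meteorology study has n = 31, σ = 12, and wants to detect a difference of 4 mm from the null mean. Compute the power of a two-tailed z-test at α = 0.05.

SE = σ/√n = 12/√31 = 2.155. Non-centrality λ = d/SE = 4/2.155 = 1.856. Power ≈ Φ(λ - z_{α/2}) = Φ(1.856 - 1.96) = Φ(-0.104) = 0.459.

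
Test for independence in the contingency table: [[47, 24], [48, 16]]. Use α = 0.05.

χ² = 1.251. df = 1, critical = 3.841. Fail to reject H₀. No evidence of dependence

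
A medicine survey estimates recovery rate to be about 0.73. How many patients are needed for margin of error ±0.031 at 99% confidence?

n = z²p(1-p)/E² = 2.576²×0.73×0.27/0.031² = 1361.0 → n = 1361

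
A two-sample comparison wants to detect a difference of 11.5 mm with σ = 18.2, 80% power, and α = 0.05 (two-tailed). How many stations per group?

n per group = 2(z_α/2 + z_β)²σ²/d² = 2×(1.96 + 0.84)²×18.2²/11.5² = 39.3 → n = 40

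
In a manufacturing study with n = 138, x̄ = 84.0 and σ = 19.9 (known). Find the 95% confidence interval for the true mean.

CI = x̄ ± z*(σ/√n) = 84.0 ± 1.96(19.9/√138) = 84.0 ± 3.32 = (80.68, 87.32)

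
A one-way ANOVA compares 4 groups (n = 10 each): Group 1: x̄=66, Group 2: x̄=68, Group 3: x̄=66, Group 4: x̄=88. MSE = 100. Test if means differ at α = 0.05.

Grand mean = 72.0. SS_between = 3440.0, MS_between = 1146.67. F = 11.467, F_crit ≈ 2.866. Reject H₀.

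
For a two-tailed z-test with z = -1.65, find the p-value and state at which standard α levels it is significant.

p = 2·P(Z > |-1.65|) = 2·(1 - Φ(1.65)) ≈ 0.0989. Significant at α = 0.1.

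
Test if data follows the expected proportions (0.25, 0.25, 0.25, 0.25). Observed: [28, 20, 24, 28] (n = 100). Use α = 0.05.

Expected: [25.0, 25.0, 25.0, 25.0]. χ² = 1.76. df = 3, critical = 7.815. Fail to reject H₀.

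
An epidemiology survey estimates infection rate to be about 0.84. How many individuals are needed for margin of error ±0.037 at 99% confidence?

n = z²p(1-p)/E² = 2.576²×0.84×0.16/0.037² = 651.5 → n = 652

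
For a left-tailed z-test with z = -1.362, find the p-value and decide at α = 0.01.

p = P(Z < -1.362) = Φ(-1.362) ≈ 0.0866. Since p ≥ 0.01, fail to reject H₀ (not significant) at α = 0.01.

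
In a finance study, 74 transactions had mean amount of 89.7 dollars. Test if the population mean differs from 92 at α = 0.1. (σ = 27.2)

z = (x̄ - μ₀)/(σ/√n) = (89.7 - 92)/(27.2/√74) = -0.727. Critical value: ±1.645. Since |-0.727| ≤ 1.645, Fail to reject H₀.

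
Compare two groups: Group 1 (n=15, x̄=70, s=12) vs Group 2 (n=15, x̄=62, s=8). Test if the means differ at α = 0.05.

Pooled sp = 10.2. t = 2.148, df = 28. Critical t = ±2.048. Reject H₀.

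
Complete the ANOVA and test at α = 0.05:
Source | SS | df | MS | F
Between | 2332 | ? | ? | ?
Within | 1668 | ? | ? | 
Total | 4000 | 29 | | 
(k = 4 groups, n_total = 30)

df_between = 3, df_within = 26. MS_between = 777.33, MS_within = 64.15. F = 12.117, F_crit ≈ 2.975. Reject H₀.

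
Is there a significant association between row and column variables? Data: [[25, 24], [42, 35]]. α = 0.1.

χ² = 0.149. df = 1, critical = 2.706. Fail to reject H₀. No evidence of dependence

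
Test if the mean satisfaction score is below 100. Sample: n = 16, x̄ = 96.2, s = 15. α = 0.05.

t = (96.2 - 100)/(15/√16) = -1.013, df = 15. Critical t = -1.753. Fail to reject H₀.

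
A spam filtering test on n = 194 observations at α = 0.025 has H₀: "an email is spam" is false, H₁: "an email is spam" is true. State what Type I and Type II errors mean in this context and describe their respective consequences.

Type I (false positive): concluding that an email is spam when it is not — a legitimate email is sent to the spam folder and the user misses it. Type II (false negative): failing to conclude that an email is spam when it is — a spam email lands in the inbox. Which is costlier depends on domain priorities and is a judgement call rather than a statistical fact.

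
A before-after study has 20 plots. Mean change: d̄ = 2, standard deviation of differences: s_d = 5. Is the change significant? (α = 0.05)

t = d̄/(s_d/√n) = 2/(5/√20) = 1.789. df = 19, critical t = ±2.093. Fail to reject H₀.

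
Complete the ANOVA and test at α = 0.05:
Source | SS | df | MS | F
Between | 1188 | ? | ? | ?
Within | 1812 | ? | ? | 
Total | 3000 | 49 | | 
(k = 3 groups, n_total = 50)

df_between = 2, df_within = 47. MS_between = 594.0, MS_within = 38.55. F = 15.407, F_crit ≈ 3.195. Reject H₀.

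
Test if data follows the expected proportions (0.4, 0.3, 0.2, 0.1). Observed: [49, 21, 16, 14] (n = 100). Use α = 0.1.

Expected: [40.0, 30.0, 20.0, 10.0]. χ² = 7.125. df = 3, critical = 6.251. Reject H₀.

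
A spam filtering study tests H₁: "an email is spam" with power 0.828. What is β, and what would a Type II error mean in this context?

β = 1 - power = 1 - 0.828 = 0.172. A Type II error is failing to reject H₀ when H₀ is false (false negative) — here, failing to conclude that an email is spam when in fact it is true. Consequence: a spam email lands in the inbox.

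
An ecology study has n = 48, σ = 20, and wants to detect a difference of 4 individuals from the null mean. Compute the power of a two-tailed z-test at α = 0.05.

SE = σ/√n = 20/√48 = 2.887. Non-centrality λ = d/SE = 4/2.887 = 1.386. Power ≈ Φ(λ - z_{α/2}) = Φ(1.386 - 1.96) = Φ(-0.574) = 0.283.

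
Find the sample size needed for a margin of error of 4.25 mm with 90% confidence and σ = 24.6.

n = (z*σ/E)² = (1.645×24.6/4.25)² = 90.7 → n = 91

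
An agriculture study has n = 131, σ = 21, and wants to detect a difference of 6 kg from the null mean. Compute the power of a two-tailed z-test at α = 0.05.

SE = σ/√n = 21/√131 = 1.835. Non-centrality λ = d/SE = 6/1.835 = 3.27. Power ≈ Φ(λ - z_{α/2}) = Φ(3.27 - 1.96) = Φ(1.31) = 0.905.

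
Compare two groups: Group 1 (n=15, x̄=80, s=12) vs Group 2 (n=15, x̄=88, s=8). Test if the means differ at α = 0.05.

Pooled sp = 10.2. t = -2.148, df = 28. Critical t = ±2.048. Reject H₀.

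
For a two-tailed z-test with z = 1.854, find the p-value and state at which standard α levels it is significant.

p = 2·P(Z > |1.854|) = 2·(1 - Φ(1.854)) ≈ 0.0637. Significant at α = 0.1.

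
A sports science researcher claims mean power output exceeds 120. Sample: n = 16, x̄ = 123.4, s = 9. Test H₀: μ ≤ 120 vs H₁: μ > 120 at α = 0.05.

t = (123.4 - 120)/(9/√16) = 1.511, df = 15. Critical t = 1.753. Fail to reject H₀.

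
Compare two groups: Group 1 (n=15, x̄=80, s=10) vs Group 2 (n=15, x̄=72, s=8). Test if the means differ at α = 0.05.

Pooled sp = 9.06. t = 2.419, df = 28. Critical t = ±2.048. Reject H₀.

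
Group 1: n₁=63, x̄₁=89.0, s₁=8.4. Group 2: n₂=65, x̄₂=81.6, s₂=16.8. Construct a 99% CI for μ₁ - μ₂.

Difference = 7.4. SE = √(8.4²/63 + 16.8²/65) = 2.337. CI = (1.38, 13.42)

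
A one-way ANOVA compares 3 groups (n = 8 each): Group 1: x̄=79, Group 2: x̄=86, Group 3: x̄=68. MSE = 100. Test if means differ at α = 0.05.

Grand mean = 77.67. SS_between = 1317.33, MS_between = 658.67. F = 6.587, F_crit ≈ 3.467. Reject H₀.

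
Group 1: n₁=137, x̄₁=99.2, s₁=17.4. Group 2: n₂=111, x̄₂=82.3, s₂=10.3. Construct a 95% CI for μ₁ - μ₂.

Difference = 16.9. SE = √(17.4²/137 + 10.3²/111) = 1.779. CI = (13.41, 20.39)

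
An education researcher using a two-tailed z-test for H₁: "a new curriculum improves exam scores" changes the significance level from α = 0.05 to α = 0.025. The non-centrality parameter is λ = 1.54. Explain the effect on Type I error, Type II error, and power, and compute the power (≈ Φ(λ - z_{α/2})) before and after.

Decreasing α from 0.05 to 0.025:
• Type I error rate decreases (α is the Type I rate by definition).
• Critical value moves from z_{α/2} = 1.96 to 2.241, so power = Φ(λ - z_{α/2}) goes from Φ(1.54 - 1.96) = 0.337 to Φ(1.54 - 2.241) = 0.242.
• Type II error rate β = 1 - power therefore increases (0.663 → 0.758).
Appropriate when false positives are costly — here, adopting a curriculum that gives no real benefit — disruption for nothing.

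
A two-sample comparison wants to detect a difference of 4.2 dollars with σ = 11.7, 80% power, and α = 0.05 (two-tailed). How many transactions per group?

n per group = 2(z_α/2 + z_β)²σ²/d² = 2×(1.96 + 0.84)²×11.7²/4.2² = 121.7 → n = 122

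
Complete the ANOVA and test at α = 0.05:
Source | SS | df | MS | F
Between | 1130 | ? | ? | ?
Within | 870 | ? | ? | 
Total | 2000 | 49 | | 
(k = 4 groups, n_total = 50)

df_between = 3, df_within = 46. MS_between = 376.67, MS_within = 18.91. F = 19.916, F_crit ≈ 2.807. Reject H₀.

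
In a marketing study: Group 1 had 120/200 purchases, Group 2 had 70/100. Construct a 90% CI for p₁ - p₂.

p̂₁ = 0.6, p̂₂ = 0.7. Difference = -0.1. CI = (-0.194, -0.006)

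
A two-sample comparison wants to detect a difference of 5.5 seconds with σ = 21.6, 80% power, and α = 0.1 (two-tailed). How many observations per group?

n per group = 2(z_α/2 + z_β)²σ²/d² = 2×(1.645 + 0.84)²×21.6²/5.5² = 190.5 → n = 191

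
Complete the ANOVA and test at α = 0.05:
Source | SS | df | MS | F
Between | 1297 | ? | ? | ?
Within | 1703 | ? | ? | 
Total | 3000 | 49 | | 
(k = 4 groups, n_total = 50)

df_between = 3, df_within = 46. MS_between = 432.33, MS_within = 37.02. F = 11.678, F_crit ≈ 2.807. Reject H₀.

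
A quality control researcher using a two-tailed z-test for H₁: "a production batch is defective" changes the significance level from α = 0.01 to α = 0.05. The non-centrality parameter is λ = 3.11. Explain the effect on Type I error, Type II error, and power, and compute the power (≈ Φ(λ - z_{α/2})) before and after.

Increasing α from 0.01 to 0.05:
• Type I error rate increases (α is the Type I rate by definition).
• Critical value moves from z_{α/2} = 2.576 to 1.96, so power = Φ(λ - z_{α/2}) goes from Φ(3.11 - 2.576) = 0.703 to Φ(3.11 - 1.96) = 0.875.
• Type II error rate β = 1 - power therefore decreases (0.297 → 0.125).
Appropriate when false negatives are costly — here, shipping a defective batch — faulty products reach customers.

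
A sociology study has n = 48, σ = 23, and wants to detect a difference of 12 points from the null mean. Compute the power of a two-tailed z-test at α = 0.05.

SE = σ/√n = 23/√48 = 3.32. Non-centrality λ = d/SE = 12/3.32 = 3.615. Power ≈ Φ(λ - z_{α/2}) = Φ(3.615 - 1.96) = Φ(1.655) = 0.951.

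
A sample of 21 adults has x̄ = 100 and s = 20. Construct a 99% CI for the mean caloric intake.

CI = x̄ ± t*(s/√n) = 100 ± 2.845(20/√21) = (87.58, 112.42)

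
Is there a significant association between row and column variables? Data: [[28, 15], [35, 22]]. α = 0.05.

χ² = 0.145. df = 1, critical = 3.841. Fail to reject H₀. No evidence of dependence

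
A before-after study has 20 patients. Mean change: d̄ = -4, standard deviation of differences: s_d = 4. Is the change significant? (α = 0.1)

t = d̄/(s_d/√n) = -4/(4/√20) = -4.472. df = 19, critical t = ±1.729. Reject H₀.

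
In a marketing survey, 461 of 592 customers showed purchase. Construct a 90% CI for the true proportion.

p̂ = 0.779. CI = p̂ ± z*√(p̂(1-p̂)/n) = (0.751, 0.807)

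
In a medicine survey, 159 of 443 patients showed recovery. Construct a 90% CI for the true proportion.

p̂ = 0.359. CI = p̂ ± z*√(p̂(1-p̂)/n) = (0.321, 0.396)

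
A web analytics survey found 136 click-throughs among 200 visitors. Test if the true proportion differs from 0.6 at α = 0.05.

p̂ = 0.68, p₀ = 0.6. z = (p̂ - p₀)/√(p₀(1-p₀)/n) = 2.309. Critical: ±1.96. Reject H₀.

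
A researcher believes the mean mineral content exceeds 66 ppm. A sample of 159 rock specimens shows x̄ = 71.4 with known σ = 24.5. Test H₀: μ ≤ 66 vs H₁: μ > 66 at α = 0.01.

z = 2.779. Critical value: 2.33. Reject H₀.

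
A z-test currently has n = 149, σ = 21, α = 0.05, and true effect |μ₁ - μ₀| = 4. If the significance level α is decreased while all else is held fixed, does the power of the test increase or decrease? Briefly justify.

Power decreases: a smaller α raises the critical value, so less of the H₁ sampling distribution falls in the rejection region.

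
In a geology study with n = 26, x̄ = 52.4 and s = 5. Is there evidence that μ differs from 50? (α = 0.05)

t = (x̄ - μ₀)/(s/√n) = (52.4 - 50)/(5/√26) = 2.448. df = 25, critical t = ±2.06. Reject H₀.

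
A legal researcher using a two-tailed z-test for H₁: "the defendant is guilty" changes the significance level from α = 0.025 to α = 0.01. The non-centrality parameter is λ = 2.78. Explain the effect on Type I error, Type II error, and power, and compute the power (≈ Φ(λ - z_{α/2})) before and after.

Decreasing α from 0.025 to 0.01:
• Type I error rate decreases (α is the Type I rate by definition).
• Critical value moves from z_{α/2} = 2.241 to 2.576, so power = Φ(λ - z_{α/2}) goes from Φ(2.78 - 2.241) = 0.705 to Φ(2.78 - 2.576) = 0.581.
• Type II error rate β = 1 - power therefore increases (0.295 → 0.419).
Appropriate when false positives are costly — here, convicting an innocent person.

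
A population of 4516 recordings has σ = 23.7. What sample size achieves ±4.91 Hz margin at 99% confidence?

Without FPC: n₀ = (2.576×23.7/4.91)² = 154.606. With FPC: n = n₀N/(n₀+N-1) = 149.5 → n = 150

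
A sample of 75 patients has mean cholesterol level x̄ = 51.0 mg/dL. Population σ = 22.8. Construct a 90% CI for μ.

CI = x̄ ± z*(σ/√n) = 51.0 ± 1.645(22.8/√75) = 51.0 ± 4.33 = (46.67, 55.33)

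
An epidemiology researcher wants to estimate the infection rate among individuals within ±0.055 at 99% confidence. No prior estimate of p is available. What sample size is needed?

Conservative approach: use p = 0.5 (maximizes p(1-p) = 0.25). n = z²(0.25)/E² = 2.576²×0.25/0.055² = 548.4 → n = 549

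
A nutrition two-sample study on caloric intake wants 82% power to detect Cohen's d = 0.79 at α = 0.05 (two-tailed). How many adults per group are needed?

z_{α/2} = 1.96, z_β = Φ⁻¹(0.82) = 0.915. For medium effect (d = 0.79): n per group = 2(z_{α/2} + z_β)²/d² = 2(1.96 + 0.915)²/0.79² = 26.5 → 27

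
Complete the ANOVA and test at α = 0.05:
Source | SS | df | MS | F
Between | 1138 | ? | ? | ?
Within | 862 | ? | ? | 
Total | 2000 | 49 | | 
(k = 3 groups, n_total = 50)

df_between = 2, df_within = 47. MS_between = 569.0, MS_within = 18.34. F = 31.024, F_crit ≈ 3.195. Reject H₀.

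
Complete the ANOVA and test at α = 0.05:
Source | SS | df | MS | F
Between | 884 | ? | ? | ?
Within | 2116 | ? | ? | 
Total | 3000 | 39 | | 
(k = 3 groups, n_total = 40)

df_between = 2, df_within = 37. MS_between = 442.0, MS_within = 57.19. F = 7.729, F_crit ≈ 3.252. Reject H₀.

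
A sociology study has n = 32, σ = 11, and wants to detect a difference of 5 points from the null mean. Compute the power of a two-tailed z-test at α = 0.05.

SE = σ/√n = 11/√32 = 1.945. Non-centrality λ = d/SE = 5/1.945 = 2.571. Power ≈ Φ(λ - z_{α/2}) = Φ(2.571 - 1.96) = Φ(0.611) = 0.729.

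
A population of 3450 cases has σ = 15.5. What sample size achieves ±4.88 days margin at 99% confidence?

Without FPC: n₀ = (2.576×15.5/4.88)² = 66.945. With FPC: n = n₀N/(n₀+N-1) = 65.7 → n = 66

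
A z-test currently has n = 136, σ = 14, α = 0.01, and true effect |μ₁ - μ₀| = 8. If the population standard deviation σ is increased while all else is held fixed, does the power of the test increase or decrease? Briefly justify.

Power decreases: a larger σ inflates the standard error σ/√n, pulling the sampling distribution under H₁ back toward the critical value.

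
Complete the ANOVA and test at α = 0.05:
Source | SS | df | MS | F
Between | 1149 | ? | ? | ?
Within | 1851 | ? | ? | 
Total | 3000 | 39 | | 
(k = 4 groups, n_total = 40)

df_between = 3, df_within = 36. MS_between = 383.0, MS_within = 51.42. F = 7.449, F_crit ≈ 2.866. Reject H₀.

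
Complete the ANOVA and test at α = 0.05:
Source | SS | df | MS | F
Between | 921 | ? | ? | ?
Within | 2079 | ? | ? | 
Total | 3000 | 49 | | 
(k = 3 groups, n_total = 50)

df_between = 2, df_within = 47. MS_between = 460.5, MS_within = 44.23. F = 10.411, F_crit ≈ 3.195. Reject H₀.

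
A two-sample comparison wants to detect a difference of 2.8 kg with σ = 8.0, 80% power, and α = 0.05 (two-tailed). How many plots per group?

n per group = 2(z_α/2 + z_β)²σ²/d² = 2×(1.96 + 0.84)²×8.0²/2.8² = 128.0 → n = 128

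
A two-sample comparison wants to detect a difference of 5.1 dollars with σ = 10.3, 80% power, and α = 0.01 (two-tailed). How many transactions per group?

n per group = 2(z_α/2 + z_β)²σ²/d² = 2×(2.576 + 0.84)²×10.3²/5.1² = 95.2 → n = 96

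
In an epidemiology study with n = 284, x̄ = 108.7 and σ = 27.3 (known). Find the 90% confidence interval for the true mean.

CI = x̄ ± z*(σ/√n) = 108.7 ± 1.645(27.3/√284) = 108.7 ± 2.66 = (106.04, 111.36)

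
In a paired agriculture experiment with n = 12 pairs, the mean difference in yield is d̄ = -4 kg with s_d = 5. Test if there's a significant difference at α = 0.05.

t = d̄/(s_d/√n) = -4/(5/√12) = -2.771. df = 11, critical t = ±2.201. Reject H₀.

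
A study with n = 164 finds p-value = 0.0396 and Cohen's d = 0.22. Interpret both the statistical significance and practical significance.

Statistically significant (p = 0.0396 < 0.05). Cohen's d = 0.22 indicates a small effect size. Both statistical and practical significance should be considered.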